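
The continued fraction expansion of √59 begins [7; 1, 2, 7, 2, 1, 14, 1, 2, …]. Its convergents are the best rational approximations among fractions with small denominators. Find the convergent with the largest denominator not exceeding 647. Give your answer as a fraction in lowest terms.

a_0 = 7: 7/1  (≤ bound)
a_1 = 1: 8/1  (≤ bound)
a_2 = 2: 23/3  (≤ bound)
a_3 = 7: 169/22  (≤ bound)
a_4 = 2: 361/47  (≤ bound)
a_5 = 1: 530/69  (≤ bound)
a_6 = 14: 7781/1013  (> 647, stop)

530/69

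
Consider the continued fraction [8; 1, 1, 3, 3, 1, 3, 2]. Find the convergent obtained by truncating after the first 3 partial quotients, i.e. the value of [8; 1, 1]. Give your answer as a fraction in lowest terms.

17/2

Start with 1.
1 + 1/(1/1) = 1 + 1/1 = 2/1
8 + 1/(2/1) = 8 + 1/2 = 17/2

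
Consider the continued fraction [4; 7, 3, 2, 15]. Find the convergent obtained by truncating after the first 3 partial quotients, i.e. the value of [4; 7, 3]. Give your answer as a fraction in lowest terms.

Collapse the nested fraction from the inside out:
Start with 3.
7 + 1/(3/1) = 7 + 1/3 = 22/3
4 + 1/(22/3) = 4 + 3/22 = 91/22

91/22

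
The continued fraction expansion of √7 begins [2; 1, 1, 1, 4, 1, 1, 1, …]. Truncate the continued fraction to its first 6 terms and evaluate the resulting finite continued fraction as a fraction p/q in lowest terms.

45/17

Start with 1.
4 + 1/(1/1) = 4 + 1/1 = 5/1
1 + 1/(5/1) = 1 + 1/5 = 6/5
1 + 1/(6/5) = 1 + 5/6 = 11/6
1 + 1/(11/6) = 1 + 6/11 = 17/11
2 + 1/(17/11) = 2 + 11/17 = 45/17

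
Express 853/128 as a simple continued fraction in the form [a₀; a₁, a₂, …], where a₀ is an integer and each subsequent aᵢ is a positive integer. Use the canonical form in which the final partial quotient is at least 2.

⌊853/128⌋ = 6, remainder 85
⌊128/85⌋ = 1, remainder 43
⌊85/43⌋ = 1, remainder 42
⌊43/42⌋ = 1, remainder 1
⌊42/1⌋ = 42, remainder 0

[6; 1, 1, 1, 42]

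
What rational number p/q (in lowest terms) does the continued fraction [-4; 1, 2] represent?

-10/3

Starting at the tail and folding back:
Start with 2.
1 + 1/(2/1) = 1 + 1/2 = 3/2
-4 + 1/(3/2) = -4 + 2/3 = -10/3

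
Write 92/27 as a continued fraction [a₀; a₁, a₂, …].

⌊92/27⌋ = 3, remainder 11
⌊27/11⌋ = 2, remainder 5
⌊11/5⌋ = 2, remainder 1
⌊5/1⌋ = 5, remainder 0

[3; 2, 2, 5]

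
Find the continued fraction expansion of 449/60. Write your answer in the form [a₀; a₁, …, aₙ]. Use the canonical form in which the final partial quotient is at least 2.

[7; 2, 14, 2]

449 ÷ 60 → quotient 7, remainder 29
60 ÷ 29 → quotient 2, remainder 2
29 ÷ 2 → quotient 14, remainder 1
2 ÷ 1 → quotient 2, remainder 0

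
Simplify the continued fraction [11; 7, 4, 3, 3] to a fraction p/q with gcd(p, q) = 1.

3464/311

Start with 3.
3 + 1/(3/1) = 3 + 1/3 = 10/3
4 + 1/(10/3) = 4 + 3/10 = 43/10
7 + 1/(43/10) = 7 + 10/43 = 311/43
11 + 1/(311/43) = 11 + 43/311 = 3464/311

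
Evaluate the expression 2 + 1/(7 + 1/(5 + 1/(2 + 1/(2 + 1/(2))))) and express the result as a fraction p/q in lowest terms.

999/467

Start with 2.
2 + 1/(2/1) = 2 + 1/2 = 5/2
2 + 1/(5/2) = 2 + 2/5 = 12/5
5 + 1/(12/5) = 5 + 5/12 = 65/12
7 + 1/(65/12) = 7 + 12/65 = 467/65
2 + 1/(467/65) = 2 + 65/467 = 999/467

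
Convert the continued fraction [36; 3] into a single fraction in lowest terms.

Work from the innermost term outward:
Start with 3.
36 + 1/(3/1) = 36 + 1/3 = 109/3

109/3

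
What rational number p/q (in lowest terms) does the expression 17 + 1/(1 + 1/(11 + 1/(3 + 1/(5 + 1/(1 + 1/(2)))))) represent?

11916/665

Start with 2.
1 + 1/(2/1) = 1 + 1/2 = 3/2
5 + 1/(3/2) = 5 + 2/3 = 17/3
3 + 1/(17/3) = 3 + 3/17 = 54/17
11 + 1/(54/17) = 11 + 17/54 = 611/54
1 + 1/(611/54) = 1 + 54/611 = 665/611
17 + 1/(665/611) = 17 + 611/665 = 11916/665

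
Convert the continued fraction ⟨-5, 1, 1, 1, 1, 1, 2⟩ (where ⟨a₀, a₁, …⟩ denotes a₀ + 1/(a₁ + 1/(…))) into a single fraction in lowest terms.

-92/21

Start with 2.
1 + 1/(2/1) = 1 + 1/2 = 3/2
1 + 1/(3/2) = 1 + 2/3 = 5/3
1 + 1/(5/3) = 1 + 3/5 = 8/5
1 + 1/(8/5) = 1 + 5/8 = 13/8
1 + 1/(13/8) = 1 + 8/13 = 21/13
-5 + 1/(21/13) = -5 + 13/21 = -92/21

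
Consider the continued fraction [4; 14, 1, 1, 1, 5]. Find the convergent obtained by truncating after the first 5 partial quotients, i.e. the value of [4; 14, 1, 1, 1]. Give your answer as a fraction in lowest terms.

179/44

Build up convergents one term at a time:
a_0 = 4: 4/1
a_1 = 14: 57/14
a_2 = 1: 61/15
a_3 = 1: 118/29
a_4 = 1: 179/44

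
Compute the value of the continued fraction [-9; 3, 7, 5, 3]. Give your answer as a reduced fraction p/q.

Start with 3.
5 + 1/(3/1) = 5 + 1/3 = 16/3
7 + 1/(16/3) = 7 + 3/16 = 115/16
3 + 1/(115/16) = 3 + 16/115 = 361/115
-9 + 1/(361/115) = -9 + 115/361 = -3134/361

-3134/361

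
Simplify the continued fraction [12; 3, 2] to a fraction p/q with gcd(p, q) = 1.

86/7

Start with 2.
3 + 1/(2/1) = 3 + 1/2 = 7/2
12 + 1/(7/2) = 12 + 2/7 = 86/7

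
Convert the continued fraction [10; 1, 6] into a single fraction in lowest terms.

Start with 6.
1 + 1/(6/1) = 1 + 1/6 = 7/6
10 + 1/(7/6) = 10 + 6/7 = 76/7

76/7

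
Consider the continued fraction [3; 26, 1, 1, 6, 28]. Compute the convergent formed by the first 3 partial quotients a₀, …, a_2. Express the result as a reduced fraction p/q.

82/27

Start with 1.
26 + 1/(1/1) = 26 + 1/1 = 27/1
3 + 1/(27/1) = 3 + 1/27 = 82/27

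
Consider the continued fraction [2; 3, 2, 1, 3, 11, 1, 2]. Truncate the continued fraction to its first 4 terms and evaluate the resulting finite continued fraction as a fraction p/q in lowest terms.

23/10

Work from the innermost term outward:
Start with 1.
2 + 1/(1/1) = 2 + 1/1 = 3/1
3 + 1/(3/1) = 3 + 1/3 = 10/3
2 + 1/(10/3) = 2 + 3/10 = 23/10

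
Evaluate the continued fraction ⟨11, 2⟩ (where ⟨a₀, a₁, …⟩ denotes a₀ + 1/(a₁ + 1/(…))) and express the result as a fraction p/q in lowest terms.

Work from the innermost term outward:
Start with 2.
11 + 1/(2/1) = 11 + 1/2 = 23/2

23/2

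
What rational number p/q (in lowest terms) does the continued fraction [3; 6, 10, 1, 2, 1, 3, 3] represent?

Collapse the nested fraction from the inside out:
Start with 3.
3 + 1/(3/1) = 3 + 1/3 = 10/3
1 + 1/(10/3) = 1 + 3/10 = 13/10
2 + 1/(13/10) = 2 + 10/13 = 36/13
1 + 1/(36/13) = 1 + 13/36 = 49/36
10 + 1/(49/36) = 10 + 36/49 = 526/49
6 + 1/(526/49) = 6 + 49/526 = 3205/526
3 + 1/(3205/526) = 3 + 526/3205 = 10141/3205

10141/3205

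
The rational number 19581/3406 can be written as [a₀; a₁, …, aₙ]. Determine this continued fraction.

[5; 1, 2, 1, 60, 14]

Run the Euclidean algorithm, recording each quotient:
⌊19581/3406⌋ = 5, remainder 2551
⌊3406/2551⌋ = 1, remainder 855
⌊2551/855⌋ = 2, remainder 841
⌊855/841⌋ = 1, remainder 14
⌊841/14⌋ = 60, remainder 1
⌊14/1⌋ = 14, remainder 0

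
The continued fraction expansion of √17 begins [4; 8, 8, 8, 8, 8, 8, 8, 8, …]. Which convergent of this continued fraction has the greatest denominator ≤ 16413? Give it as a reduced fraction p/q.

a_0 = 4: 4/1  (≤ bound)
a_1 = 8: 33/8  (≤ bound)
a_2 = 8: 268/65  (≤ bound)
a_3 = 8: 2177/528  (≤ bound)
a_4 = 8: 17684/4289  (≤ bound)
a_5 = 8: 143649/34840  (> 16413, stop)

17684/4289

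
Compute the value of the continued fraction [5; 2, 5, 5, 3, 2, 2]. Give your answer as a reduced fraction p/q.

5587/1024

Use the convergent recurrence hₖ = aₖ·hₖ₋₁ + hₖ₋₂ (and likewise for the denominators kₖ):
a_0 = 5: 5/1
a_1 = 2: 11/2
a_2 = 5: 60/11
a_3 = 5: 311/57
a_4 = 3: 993/182
a_5 = 2: 2297/421
a_6 = 2: 5587/1024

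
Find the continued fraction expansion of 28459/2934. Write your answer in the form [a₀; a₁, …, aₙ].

28459 = 9·2934 + 2053, so a_0 = 9
2934 = 1·2053 + 881, so a_1 = 1
2053 = 2·881 + 291, so a_2 = 2
881 = 3·291 + 8, so a_3 = 3
291 = 36·8 + 3, so a_4 = 36
8 = 2·3 + 2, so a_5 = 2
3 = 1·2 + 1, so a_6 = 1
2 = 2·1 + 0, so a_7 = 2

[9; 1, 2, 3, 36, 2, 1, 2]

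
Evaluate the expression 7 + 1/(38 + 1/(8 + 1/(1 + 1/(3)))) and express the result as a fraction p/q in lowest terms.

9373/1334

a_0 = 7: 7/1
a_1 = 38: 267/38
a_2 = 8: 2143/305
a_3 = 1: 2410/343
a_4 = 3: 9373/1334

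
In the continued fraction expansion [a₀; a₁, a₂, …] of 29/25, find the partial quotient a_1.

Apply division with remainder until the remainder is 0:
29 ÷ 25 → quotient 1, remainder 4
25 ÷ 4 → quotient 6, remainder 1

6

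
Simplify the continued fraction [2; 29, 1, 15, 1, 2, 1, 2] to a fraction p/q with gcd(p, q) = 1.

11202/5509

Collapse the nested fraction from the inside out:
Start with 2.
1 + 1/(2/1) = 1 + 1/2 = 3/2
2 + 1/(3/2) = 2 + 2/3 = 8/3
1 + 1/(8/3) = 1 + 3/8 = 11/8
15 + 1/(11/8) = 15 + 8/11 = 173/11
1 + 1/(173/11) = 1 + 11/173 = 184/173
29 + 1/(184/173) = 29 + 173/184 = 5509/184
2 + 1/(5509/184) = 2 + 184/5509 = 11202/5509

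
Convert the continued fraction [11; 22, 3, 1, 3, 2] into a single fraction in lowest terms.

8361/757

Collapse the nested fraction from the inside out:
Start with 2.
3 + 1/(2/1) = 3 + 1/2 = 7/2
1 + 1/(7/2) = 1 + 2/7 = 9/7
3 + 1/(9/7) = 3 + 7/9 = 34/9
22 + 1/(34/9) = 22 + 9/34 = 757/34
11 + 1/(757/34) = 11 + 34/757 = 8361/757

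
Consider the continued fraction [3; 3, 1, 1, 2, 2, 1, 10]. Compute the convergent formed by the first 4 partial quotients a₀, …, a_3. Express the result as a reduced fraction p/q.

Compute successive convergents:
a_0 = 3: 3/1
a_1 = 3: 10/3
a_2 = 1: 13/4
a_3 = 1: 23/7

23/7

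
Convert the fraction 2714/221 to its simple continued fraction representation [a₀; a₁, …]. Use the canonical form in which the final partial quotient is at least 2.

2714 = 12·221 + 62, so a_0 = 12
221 = 3·62 + 35, so a_1 = 3
62 = 1·35 + 27, so a_2 = 1
35 = 1·27 + 8, so a_3 = 1
27 = 3·8 + 3, so a_4 = 3
8 = 2·3 + 2, so a_5 = 2
3 = 1·2 + 1, so a_6 = 1
2 = 2·1 + 0, so a_7 = 2

[12; 3, 1, 1, 3, 2, 1, 2]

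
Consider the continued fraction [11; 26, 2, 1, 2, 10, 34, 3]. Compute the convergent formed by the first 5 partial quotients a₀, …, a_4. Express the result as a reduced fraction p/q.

2329/211

Start with 2.
1 + 1/(2/1) = 1 + 1/2 = 3/2
2 + 1/(3/2) = 2 + 2/3 = 8/3
26 + 1/(8/3) = 26 + 3/8 = 211/8
11 + 1/(211/8) = 11 + 8/211 = 2329/211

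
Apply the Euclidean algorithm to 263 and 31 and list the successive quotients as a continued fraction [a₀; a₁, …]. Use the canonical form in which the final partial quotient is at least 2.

263 ÷ 31 → quotient 8, remainder 15
31 ÷ 15 → quotient 2, remainder 1
15 ÷ 1 → quotient 15, remainder 0

[8; 2, 15]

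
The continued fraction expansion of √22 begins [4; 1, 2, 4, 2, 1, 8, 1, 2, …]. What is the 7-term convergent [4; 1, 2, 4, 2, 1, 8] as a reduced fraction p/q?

Start with 8.
1 + 1/(8/1) = 1 + 1/8 = 9/8
2 + 1/(9/8) = 2 + 8/9 = 26/9
4 + 1/(26/9) = 4 + 9/26 = 113/26
2 + 1/(113/26) = 2 + 26/113 = 252/113
1 + 1/(252/113) = 1 + 113/252 = 365/252
4 + 1/(365/252) = 4 + 252/365 = 1712/365

1712/365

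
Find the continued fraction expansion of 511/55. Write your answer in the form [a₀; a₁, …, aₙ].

⌊511/55⌋ = 9, remainder 16
⌊55/16⌋ = 3, remainder 7
⌊16/7⌋ = 2, remainder 2
⌊7/2⌋ = 3, remainder 1
⌊2/1⌋ = 2, remainder 0

[9; 3, 2, 3, 2]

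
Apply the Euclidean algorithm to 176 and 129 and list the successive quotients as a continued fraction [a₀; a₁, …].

[1; 2, 1, 2, 1, 11]

176 = 1·129 + 47, so a_0 = 1
129 = 2·47 + 35, so a_1 = 2
47 = 1·35 + 12, so a_2 = 1
35 = 2·12 + 11, so a_3 = 2
12 = 1·11 + 1, so a_4 = 1
11 = 11·1 + 0, so a_5 = 11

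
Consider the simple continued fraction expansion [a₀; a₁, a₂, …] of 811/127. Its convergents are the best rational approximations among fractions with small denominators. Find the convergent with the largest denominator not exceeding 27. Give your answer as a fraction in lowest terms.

83/13

a_0 = 6: 6/1  (≤ bound)
a_1 = 2: 13/2  (≤ bound)
a_2 = 1: 19/3  (≤ bound)
a_3 = 1: 32/5  (≤ bound)
a_4 = 2: 83/13  (≤ bound)
a_5 = 4: 364/57  (> 27, stop)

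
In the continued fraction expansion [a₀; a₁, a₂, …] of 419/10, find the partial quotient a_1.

419 ÷ 10 → quotient 41, remainder 9
10 ÷ 9 → quotient 1, remainder 1

1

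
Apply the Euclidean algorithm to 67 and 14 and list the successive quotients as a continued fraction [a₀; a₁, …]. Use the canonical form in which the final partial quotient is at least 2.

⌊67/14⌋ = 4, remainder 11
⌊14/11⌋ = 1, remainder 3
⌊11/3⌋ = 3, remainder 2
⌊3/2⌋ = 1, remainder 1
⌊2/1⌋ = 2, remainder 0

[4; 1, 3, 1, 2]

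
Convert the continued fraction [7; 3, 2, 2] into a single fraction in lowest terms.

124/17

Start with 2.
2 + 1/(2/1) = 2 + 1/2 = 5/2
3 + 1/(5/2) = 3 + 2/5 = 17/5
7 + 1/(17/5) = 7 + 5/17 = 124/17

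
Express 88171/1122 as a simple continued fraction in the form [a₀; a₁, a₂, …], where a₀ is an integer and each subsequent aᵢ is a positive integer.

Apply division with remainder until the remainder is 0:
⌊88171/1122⌋ = 78, remainder 655
⌊1122/655⌋ = 1, remainder 467
⌊655/467⌋ = 1, remainder 188
⌊467/188⌋ = 2, remainder 91
⌊188/91⌋ = 2, remainder 6
⌊91/6⌋ = 15, remainder 1
⌊6/1⌋ = 6, remainder 0

[78; 1, 1, 2, 2, 15, 6]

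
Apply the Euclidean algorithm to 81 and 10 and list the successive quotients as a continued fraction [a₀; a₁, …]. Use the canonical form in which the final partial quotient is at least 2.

[8; 10]

Run the Euclidean algorithm, recording each quotient:
81 ÷ 10 → quotient 8, remainder 1
10 ÷ 1 → quotient 10, remainder 0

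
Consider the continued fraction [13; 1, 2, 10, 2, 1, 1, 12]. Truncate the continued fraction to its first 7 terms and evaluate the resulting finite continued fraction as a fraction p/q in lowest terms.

a_0 = 13: 13/1
a_1 = 1: 14/1
a_2 = 2: 41/3
a_3 = 10: 424/31
a_4 = 2: 889/65
a_5 = 1: 1313/96
a_6 = 1: 2202/161

2202/161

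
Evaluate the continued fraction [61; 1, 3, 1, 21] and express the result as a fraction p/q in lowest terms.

6736/109

a_0 = 61: 61/1
a_1 = 1: 62/1
a_2 = 3: 247/4
a_3 = 1: 309/5
a_4 = 21: 6736/109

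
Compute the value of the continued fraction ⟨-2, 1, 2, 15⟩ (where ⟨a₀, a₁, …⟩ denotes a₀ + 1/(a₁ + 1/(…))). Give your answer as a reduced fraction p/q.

a_0 = -2: -2/1
a_1 = 1: -1/1
a_2 = 2: -4/3
a_3 = 15: -61/46

-61/46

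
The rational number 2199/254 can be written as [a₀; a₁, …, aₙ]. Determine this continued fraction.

[8; 1, 1, 1, 11, 2, 3]

⌊2199/254⌋ = 8, remainder 167
⌊254/167⌋ = 1, remainder 87
⌊167/87⌋ = 1, remainder 80
⌊87/80⌋ = 1, remainder 7
⌊80/7⌋ = 11, remainder 3
⌊7/3⌋ = 2, remainder 1
⌊3/1⌋ = 3, remainder 0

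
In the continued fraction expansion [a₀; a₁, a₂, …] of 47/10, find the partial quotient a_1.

1

47 = 4·10 + 7, so a_0 = 4
10 = 1·7 + 3, so a_1 = 1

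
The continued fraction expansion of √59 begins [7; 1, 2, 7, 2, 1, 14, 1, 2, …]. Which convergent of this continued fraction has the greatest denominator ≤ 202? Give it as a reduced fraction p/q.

530/69

List convergents until the denominator exceeds the bound:
a_0 = 7: 7/1  (≤ bound)
a_1 = 1: 8/1  (≤ bound)
a_2 = 2: 23/3  (≤ bound)
a_3 = 7: 169/22  (≤ bound)
a_4 = 2: 361/47  (≤ bound)
a_5 = 1: 530/69  (≤ bound)
a_6 = 14: 7781/1013  (> 202, stop)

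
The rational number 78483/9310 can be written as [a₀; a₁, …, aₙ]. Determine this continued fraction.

[8; 2, 3, 14, 3, 30]

78483 ÷ 9310 → quotient 8, remainder 4003
9310 ÷ 4003 → quotient 2, remainder 1304
4003 ÷ 1304 → quotient 3, remainder 91
1304 ÷ 91 → quotient 14, remainder 30
91 ÷ 30 → quotient 3, remainder 1
30 ÷ 1 → quotient 30, remainder 0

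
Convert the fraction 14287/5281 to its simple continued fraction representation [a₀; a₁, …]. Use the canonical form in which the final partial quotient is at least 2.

[2; 1, 2, 2, 1, 1, 6, 47]

14287 = 2·5281 + 3725, so a_0 = 2
5281 = 1·3725 + 1556, so a_1 = 1
3725 = 2·1556 + 613, so a_2 = 2
1556 = 2·613 + 330, so a_3 = 2
613 = 1·330 + 283, so a_4 = 1
330 = 1·283 + 47, so a_5 = 1
283 = 6·47 + 1, so a_6 = 6
47 = 47·1 + 0, so a_7 = 47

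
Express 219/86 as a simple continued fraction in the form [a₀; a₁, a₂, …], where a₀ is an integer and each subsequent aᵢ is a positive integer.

Repeatedly divide and take the remainder:
219 = 2·86 + 47, so a_0 = 2
86 = 1·47 + 39, so a_1 = 1
47 = 1·39 + 8, so a_2 = 1
39 = 4·8 + 7, so a_3 = 4
8 = 1·7 + 1, so a_4 = 1
7 = 7·1 + 0, so a_5 = 7

[2; 1, 1, 4, 1, 7]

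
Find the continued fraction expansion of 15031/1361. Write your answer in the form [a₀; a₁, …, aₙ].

15031 ÷ 1361 → quotient 11, remainder 60
1361 ÷ 60 → quotient 22, remainder 41
60 ÷ 41 → quotient 1, remainder 19
41 ÷ 19 → quotient 2, remainder 3
19 ÷ 3 → quotient 6, remainder 1
3 ÷ 1 → quotient 3, remainder 0

[11; 22, 1, 2, 6, 3]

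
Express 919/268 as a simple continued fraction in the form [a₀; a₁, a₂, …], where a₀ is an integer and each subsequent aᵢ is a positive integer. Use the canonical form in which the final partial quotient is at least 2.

Run the Euclidean algorithm, recording each quotient:
⌊919/268⌋ = 3, remainder 115
⌊268/115⌋ = 2, remainder 38
⌊115/38⌋ = 3, remainder 1
⌊38/1⌋ = 38, remainder 0

[3; 2, 3, 38]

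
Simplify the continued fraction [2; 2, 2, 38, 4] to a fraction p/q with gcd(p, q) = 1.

Build up convergents one term at a time:
a_0 = 2: 2/1
a_1 = 2: 5/2
a_2 = 2: 12/5
a_3 = 38: 461/192
a_4 = 4: 1856/773

1856/773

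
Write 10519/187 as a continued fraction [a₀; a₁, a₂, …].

10519 ÷ 187 → quotient 56, remainder 47
187 ÷ 47 → quotient 3, remainder 46
47 ÷ 46 → quotient 1, remainder 1
46 ÷ 1 → quotient 46, remainder 0

[56; 3, 1, 46]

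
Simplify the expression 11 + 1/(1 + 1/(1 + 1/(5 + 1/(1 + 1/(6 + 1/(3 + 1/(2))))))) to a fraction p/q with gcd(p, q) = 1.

Start with 2.
3 + 1/(2/1) = 3 + 1/2 = 7/2
6 + 1/(7/2) = 6 + 2/7 = 44/7
1 + 1/(44/7) = 1 + 7/44 = 51/44
5 + 1/(51/44) = 5 + 44/51 = 299/51
1 + 1/(299/51) = 1 + 51/299 = 350/299
1 + 1/(350/299) = 1 + 299/350 = 649/350
11 + 1/(649/350) = 11 + 350/649 = 7489/649

7489/649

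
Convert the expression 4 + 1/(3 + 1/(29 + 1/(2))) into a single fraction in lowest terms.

775/179

Start with 2.
29 + 1/(2/1) = 29 + 1/2 = 59/2
3 + 1/(59/2) = 3 + 2/59 = 179/59
4 + 1/(179/59) = 4 + 59/179 = 775/179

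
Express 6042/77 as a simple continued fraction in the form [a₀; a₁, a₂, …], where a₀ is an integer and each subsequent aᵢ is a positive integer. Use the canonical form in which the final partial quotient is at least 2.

Run the Euclidean algorithm, recording each quotient:
6042 ÷ 77 → quotient 78, remainder 36
77 ÷ 36 → quotient 2, remainder 5
36 ÷ 5 → quotient 7, remainder 1
5 ÷ 1 → quotient 5, remainder 0

[78; 2, 7, 5]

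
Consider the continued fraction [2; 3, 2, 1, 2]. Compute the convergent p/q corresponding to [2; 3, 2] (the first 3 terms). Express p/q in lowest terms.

16/7

Collapse the nested fraction from the inside out:
Start with 2.
3 + 1/(2/1) = 3 + 1/2 = 7/2
2 + 1/(7/2) = 2 + 2/7 = 16/7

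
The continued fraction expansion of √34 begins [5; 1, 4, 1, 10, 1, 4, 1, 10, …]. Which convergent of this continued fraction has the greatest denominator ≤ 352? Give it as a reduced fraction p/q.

a_0 = 5: 5/1  (≤ bound)
a_1 = 1: 6/1  (≤ bound)
a_2 = 4: 29/5  (≤ bound)
a_3 = 1: 35/6  (≤ bound)
a_4 = 10: 379/65  (≤ bound)
a_5 = 1: 414/71  (≤ bound)
a_6 = 4: 2035/349  (≤ bound)
a_7 = 1: 2449/420  (> 352, stop)

2035/349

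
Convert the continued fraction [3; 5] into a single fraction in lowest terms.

Start with 5.
3 + 1/(5/1) = 3 + 1/5 = 16/5

16/5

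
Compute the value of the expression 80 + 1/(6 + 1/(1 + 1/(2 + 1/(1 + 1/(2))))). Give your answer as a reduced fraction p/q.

Starting at the tail and folding back:
Start with 2.
1 + 1/(2/1) = 1 + 1/2 = 3/2
2 + 1/(3/2) = 2 + 2/3 = 8/3
1 + 1/(8/3) = 1 + 3/8 = 11/8
6 + 1/(11/8) = 6 + 8/11 = 74/11
80 + 1/(74/11) = 80 + 11/74 = 5931/74

5931/74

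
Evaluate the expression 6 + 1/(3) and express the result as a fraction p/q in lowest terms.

Start with 3.
6 + 1/(3/1) = 6 + 1/3 = 19/3

19/3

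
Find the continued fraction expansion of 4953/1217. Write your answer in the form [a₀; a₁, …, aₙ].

[4; 14, 3, 6, 1, 3]

4953 ÷ 1217 → quotient 4, remainder 85
1217 ÷ 85 → quotient 14, remainder 27
85 ÷ 27 → quotient 3, remainder 4
27 ÷ 4 → quotient 6, remainder 3
4 ÷ 3 → quotient 1, remainder 1
3 ÷ 1 → quotient 3, remainder 0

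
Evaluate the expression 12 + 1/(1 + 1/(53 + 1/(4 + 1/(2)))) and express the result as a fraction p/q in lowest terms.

6335/488

Collapse the nested fraction from the inside out:
Start with 2.
4 + 1/(2/1) = 4 + 1/2 = 9/2
53 + 1/(9/2) = 53 + 2/9 = 479/9
1 + 1/(479/9) = 1 + 9/479 = 488/479
12 + 1/(488/479) = 12 + 479/488 = 6335/488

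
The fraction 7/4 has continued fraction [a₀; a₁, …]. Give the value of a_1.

1

7 = 1·4 + 3, so a_0 = 1
4 = 1·3 + 1, so a_1 = 1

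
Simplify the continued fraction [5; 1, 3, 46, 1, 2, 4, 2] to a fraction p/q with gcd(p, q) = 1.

31316/5445

Build up convergents one term at a time:
a_0 = 5: 5/1
a_1 = 1: 6/1
a_2 = 3: 23/4
a_3 = 46: 1064/185
a_4 = 1: 1087/189
a_5 = 2: 3238/563
a_6 = 4: 14039/2441
a_7 = 2: 31316/5445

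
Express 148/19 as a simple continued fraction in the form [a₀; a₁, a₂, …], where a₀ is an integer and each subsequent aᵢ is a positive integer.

148 = 7·19 + 15, so a_0 = 7
19 = 1·15 + 4, so a_1 = 1
15 = 3·4 + 3, so a_2 = 3
4 = 1·3 + 1, so a_3 = 1
3 = 3·1 + 0, so a_4 = 3

[7; 1, 3, 1, 3]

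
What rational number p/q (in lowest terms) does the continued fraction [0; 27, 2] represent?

a_0 = 0: 0/1
a_1 = 27: 1/27
a_2 = 2: 2/55

2/55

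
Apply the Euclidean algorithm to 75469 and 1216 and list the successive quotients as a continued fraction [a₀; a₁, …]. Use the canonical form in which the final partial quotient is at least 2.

[62; 15, 1, 3, 1, 4, 3]

75469 = 62·1216 + 77, so a_0 = 62
1216 = 15·77 + 61, so a_1 = 15
77 = 1·61 + 16, so a_2 = 1
61 = 3·16 + 13, so a_3 = 3
16 = 1·13 + 3, so a_4 = 1
13 = 4·3 + 1, so a_5 = 4
3 = 3·1 + 0, so a_6 = 3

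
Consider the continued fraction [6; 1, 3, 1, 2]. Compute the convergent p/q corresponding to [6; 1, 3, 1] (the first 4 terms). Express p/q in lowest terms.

34/5

a_0 = 6: 6/1
a_1 = 1: 7/1
a_2 = 3: 27/4
a_3 = 1: 34/5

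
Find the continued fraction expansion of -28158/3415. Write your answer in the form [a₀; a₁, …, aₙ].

[-9; 1, 3, 13, 3, 3, 6]

Repeatedly divide and take the remainder:
-28158 ÷ 3415 → quotient -9, remainder 2577
3415 ÷ 2577 → quotient 1, remainder 838
2577 ÷ 838 → quotient 3, remainder 63
838 ÷ 63 → quotient 13, remainder 19
63 ÷ 19 → quotient 3, remainder 6
19 ÷ 6 → quotient 3, remainder 1
6 ÷ 1 → quotient 6, remainder 0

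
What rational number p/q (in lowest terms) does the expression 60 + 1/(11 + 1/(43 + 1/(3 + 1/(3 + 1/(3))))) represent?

946549/15752

Compute successive convergents:
a_0 = 60: 60/1
a_1 = 11: 661/11
a_2 = 43: 28483/474
a_3 = 3: 86110/1433
a_4 = 3: 286813/4773
a_5 = 3: 946549/15752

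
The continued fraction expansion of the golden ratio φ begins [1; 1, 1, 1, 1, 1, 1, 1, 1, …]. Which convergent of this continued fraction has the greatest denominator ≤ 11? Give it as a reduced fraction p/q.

List convergents until the denominator exceeds the bound:
a_0 = 1: 1/1  (≤ bound)
a_1 = 1: 2/1  (≤ bound)
a_2 = 1: 3/2  (≤ bound)
a_3 = 1: 5/3  (≤ bound)
a_4 = 1: 8/5  (≤ bound)
a_5 = 1: 13/8  (≤ bound)
a_6 = 1: 21/13  (> 11, stop)

13/8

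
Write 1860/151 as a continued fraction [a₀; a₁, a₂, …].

[12; 3, 6, 1, 6]

1860 = 12·151 + 48, so a_0 = 12
151 = 3·48 + 7, so a_1 = 3
48 = 6·7 + 6, so a_2 = 6
7 = 1·6 + 1, so a_3 = 1
6 = 6·1 + 0, so a_4 = 6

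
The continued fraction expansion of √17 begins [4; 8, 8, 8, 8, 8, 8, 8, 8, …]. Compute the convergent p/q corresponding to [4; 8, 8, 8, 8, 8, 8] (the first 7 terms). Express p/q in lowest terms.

a_0 = 4: 4/1
a_1 = 8: 33/8
a_2 = 8: 268/65
a_3 = 8: 2177/528
a_4 = 8: 17684/4289
a_5 = 8: 143649/34840
a_6 = 8: 1166876/283009

1166876/283009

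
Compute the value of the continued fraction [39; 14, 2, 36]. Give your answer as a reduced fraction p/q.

Work from the innermost term outward:
Start with 36.
2 + 1/(36/1) = 2 + 1/36 = 73/36
14 + 1/(73/36) = 14 + 36/73 = 1058/73
39 + 1/(1058/73) = 39 + 73/1058 = 41335/1058

41335/1058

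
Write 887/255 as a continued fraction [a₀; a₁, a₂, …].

887 ÷ 255 → quotient 3, remainder 122
255 ÷ 122 → quotient 2, remainder 11
122 ÷ 11 → quotient 11, remainder 1
11 ÷ 1 → quotient 11, remainder 0

[3; 2, 11, 11]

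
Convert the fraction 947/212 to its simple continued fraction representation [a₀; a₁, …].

[4; 2, 7, 14]

947 = 4·212 + 99, so a_0 = 4
212 = 2·99 + 14, so a_1 = 2
99 = 7·14 + 1, so a_2 = 7
14 = 14·1 + 0, so a_3 = 14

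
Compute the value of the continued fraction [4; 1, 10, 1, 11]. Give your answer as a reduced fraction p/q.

Start with 11.
1 + 1/(11/1) = 1 + 1/11 = 12/11
10 + 1/(12/11) = 10 + 11/12 = 131/12
1 + 1/(131/12) = 1 + 12/131 = 143/131
4 + 1/(143/131) = 4 + 131/143 = 703/143

703/143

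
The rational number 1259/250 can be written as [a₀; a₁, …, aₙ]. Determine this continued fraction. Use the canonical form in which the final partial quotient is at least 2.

[5; 27, 1, 3, 2]

1259 = 5·250 + 9, so a_0 = 5
250 = 27·9 + 7, so a_1 = 27
9 = 1·7 + 2, so a_2 = 1
7 = 3·2 + 1, so a_3 = 3
2 = 2·1 + 0, so a_4 = 2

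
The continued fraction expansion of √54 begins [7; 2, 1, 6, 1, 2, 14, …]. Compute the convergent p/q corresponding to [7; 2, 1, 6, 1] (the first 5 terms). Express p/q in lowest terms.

169/23

Work from the innermost term outward:
Start with 1.
6 + 1/(1/1) = 6 + 1/1 = 7/1
1 + 1/(7/1) = 1 + 1/7 = 8/7
2 + 1/(8/7) = 2 + 7/8 = 23/8
7 + 1/(23/8) = 7 + 8/23 = 169/23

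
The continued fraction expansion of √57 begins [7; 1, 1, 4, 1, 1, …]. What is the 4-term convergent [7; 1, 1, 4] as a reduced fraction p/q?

Collapse the nested fraction from the inside out:
Start with 4.
1 + 1/(4/1) = 1 + 1/4 = 5/4
1 + 1/(5/4) = 1 + 4/5 = 9/5
7 + 1/(9/5) = 7 + 5/9 = 68/9

68/9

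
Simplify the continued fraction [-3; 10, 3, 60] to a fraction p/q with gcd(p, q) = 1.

Collapse the nested fraction from the inside out:
Start with 60.
3 + 1/(60/1) = 3 + 1/60 = 181/60
10 + 1/(181/60) = 10 + 60/181 = 1870/181
-3 + 1/(1870/181) = -3 + 181/1870 = -5429/1870

-5429/1870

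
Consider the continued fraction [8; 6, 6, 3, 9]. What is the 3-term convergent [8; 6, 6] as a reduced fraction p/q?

Use the convergent recurrence hₖ = aₖ·hₖ₋₁ + hₖ₋₂ (and likewise for the denominators kₖ):
a_0 = 8: 8/1
a_1 = 6: 49/6
a_2 = 6: 302/37

302/37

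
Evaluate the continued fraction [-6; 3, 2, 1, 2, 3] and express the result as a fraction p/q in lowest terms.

-519/91

a_0 = -6: -6/1
a_1 = 3: -17/3
a_2 = 2: -40/7
a_3 = 1: -57/10
a_4 = 2: -154/27
a_5 = 3: -519/91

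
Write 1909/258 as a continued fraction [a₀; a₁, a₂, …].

1909 ÷ 258 → quotient 7, remainder 103
258 ÷ 103 → quotient 2, remainder 52
103 ÷ 52 → quotient 1, remainder 51
52 ÷ 51 → quotient 1, remainder 1
51 ÷ 1 → quotient 51, remainder 0

[7; 2, 1, 1, 51]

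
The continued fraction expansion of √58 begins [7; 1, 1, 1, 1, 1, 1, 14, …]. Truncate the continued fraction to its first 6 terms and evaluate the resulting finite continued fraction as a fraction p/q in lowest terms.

Compute successive convergents:
a_0 = 7: 7/1
a_1 = 1: 8/1
a_2 = 1: 15/2
a_3 = 1: 23/3
a_4 = 1: 38/5
a_5 = 1: 61/8

61/8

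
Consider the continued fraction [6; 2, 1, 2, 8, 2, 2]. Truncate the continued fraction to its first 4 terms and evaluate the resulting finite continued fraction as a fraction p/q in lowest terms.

51/8

Work from the innermost term outward:
Start with 2.
1 + 1/(2/1) = 1 + 1/2 = 3/2
2 + 1/(3/2) = 2 + 2/3 = 8/3
6 + 1/(8/3) = 6 + 3/8 = 51/8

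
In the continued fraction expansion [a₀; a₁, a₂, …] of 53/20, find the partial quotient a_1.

1

⌊53/20⌋ = 2, remainder 13
⌊20/13⌋ = 1, remainder 7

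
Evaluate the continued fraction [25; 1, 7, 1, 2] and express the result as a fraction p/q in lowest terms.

673/26

a_0 = 25: 25/1
a_1 = 1: 26/1
a_2 = 7: 207/8
a_3 = 1: 233/9
a_4 = 2: 673/26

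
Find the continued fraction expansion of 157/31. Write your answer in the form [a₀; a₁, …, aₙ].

⌊157/31⌋ = 5, remainder 2
⌊31/2⌋ = 15, remainder 1
⌊2/1⌋ = 2, remainder 0

[5; 15, 2]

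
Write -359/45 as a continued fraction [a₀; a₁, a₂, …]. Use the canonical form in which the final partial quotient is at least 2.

-359 = -8·45 + 1, so a_0 = -8
45 = 45·1 + 0, so a_1 = 45

[-8; 45]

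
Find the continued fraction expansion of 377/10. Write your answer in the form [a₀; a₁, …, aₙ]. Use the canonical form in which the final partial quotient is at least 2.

Apply division with remainder until the remainder is 0:
⌊377/10⌋ = 37, remainder 7
⌊10/7⌋ = 1, remainder 3
⌊7/3⌋ = 2, remainder 1
⌊3/1⌋ = 3, remainder 0

[37; 1, 2, 3]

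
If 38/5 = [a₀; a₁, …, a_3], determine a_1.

1

38 ÷ 5 → quotient 7, remainder 3
5 ÷ 3 → quotient 1, remainder 2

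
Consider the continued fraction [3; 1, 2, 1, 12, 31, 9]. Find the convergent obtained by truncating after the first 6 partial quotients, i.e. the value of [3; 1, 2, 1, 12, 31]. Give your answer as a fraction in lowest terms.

5936/1585

Work from the innermost term outward:
Start with 31.
12 + 1/(31/1) = 12 + 1/31 = 373/31
1 + 1/(373/31) = 1 + 31/373 = 404/373
2 + 1/(404/373) = 2 + 373/404 = 1181/404
1 + 1/(1181/404) = 1 + 404/1181 = 1585/1181
3 + 1/(1585/1181) = 3 + 1181/1585 = 5936/1585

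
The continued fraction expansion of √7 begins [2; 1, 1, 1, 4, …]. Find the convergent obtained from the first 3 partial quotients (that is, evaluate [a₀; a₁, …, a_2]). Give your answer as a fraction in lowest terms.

a_0 = 2: 2/1
a_1 = 1: 3/1
a_2 = 1: 5/2

5/2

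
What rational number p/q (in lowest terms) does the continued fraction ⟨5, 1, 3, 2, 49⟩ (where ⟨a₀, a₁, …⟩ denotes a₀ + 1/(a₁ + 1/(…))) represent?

Use the convergent recurrence hₖ = aₖ·hₖ₋₁ + hₖ₋₂ (and likewise for the denominators kₖ):
a_0 = 5: 5/1
a_1 = 1: 6/1
a_2 = 3: 23/4
a_3 = 2: 52/9
a_4 = 49: 2571/445

2571/445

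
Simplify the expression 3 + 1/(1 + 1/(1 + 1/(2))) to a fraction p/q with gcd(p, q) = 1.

18/5

Start with 2.
1 + 1/(2/1) = 1 + 1/2 = 3/2
1 + 1/(3/2) = 1 + 2/3 = 5/3
3 + 1/(5/3) = 3 + 3/5 = 18/5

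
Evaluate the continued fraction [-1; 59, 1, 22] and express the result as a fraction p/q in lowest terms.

-1356/1379

Compute successive convergents:
a_0 = -1: -1/1
a_1 = 59: -58/59
a_2 = 1: -59/60
a_3 = 22: -1356/1379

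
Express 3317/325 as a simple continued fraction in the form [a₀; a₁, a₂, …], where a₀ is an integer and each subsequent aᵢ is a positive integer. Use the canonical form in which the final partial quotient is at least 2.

Apply division with remainder until the remainder is 0:
3317 = 10·325 + 67, so a_0 = 10
325 = 4·67 + 57, so a_1 = 4
67 = 1·57 + 10, so a_2 = 1
57 = 5·10 + 7, so a_3 = 5
10 = 1·7 + 3, so a_4 = 1
7 = 2·3 + 1, so a_5 = 2
3 = 3·1 + 0, so a_6 = 3

[10; 4, 1, 5, 1, 2, 3]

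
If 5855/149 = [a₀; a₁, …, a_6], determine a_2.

⌊5855/149⌋ = 39, remainder 44
⌊149/44⌋ = 3, remainder 17
⌊44/17⌋ = 2, remainder 10

2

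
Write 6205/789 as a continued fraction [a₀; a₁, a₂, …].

[7; 1, 6, 2, 1, 2, 13]

6205 ÷ 789 → quotient 7, remainder 682
789 ÷ 682 → quotient 1, remainder 107
682 ÷ 107 → quotient 6, remainder 40
107 ÷ 40 → quotient 2, remainder 27
40 ÷ 27 → quotient 1, remainder 13
27 ÷ 13 → quotient 2, remainder 1
13 ÷ 1 → quotient 13, remainder 0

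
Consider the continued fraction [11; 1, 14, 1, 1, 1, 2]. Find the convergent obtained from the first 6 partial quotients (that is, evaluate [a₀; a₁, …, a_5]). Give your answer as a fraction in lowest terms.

561/47

Work from the innermost term outward:
Start with 1.
1 + 1/(1/1) = 1 + 1/1 = 2/1
1 + 1/(2/1) = 1 + 1/2 = 3/2
14 + 1/(3/2) = 14 + 2/3 = 44/3
1 + 1/(44/3) = 1 + 3/44 = 47/44
11 + 1/(47/44) = 11 + 44/47 = 561/47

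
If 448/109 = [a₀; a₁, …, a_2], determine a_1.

9

⌊448/109⌋ = 4, remainder 12
⌊109/12⌋ = 9, remainder 1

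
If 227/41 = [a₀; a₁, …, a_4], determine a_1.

1

227 ÷ 41 → quotient 5, remainder 22
41 ÷ 22 → quotient 1, remainder 19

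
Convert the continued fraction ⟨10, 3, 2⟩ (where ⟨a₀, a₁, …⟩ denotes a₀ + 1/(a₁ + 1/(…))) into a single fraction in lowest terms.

72/7

Build up convergents one term at a time:
a_0 = 10: 10/1
a_1 = 3: 31/3
a_2 = 2: 72/7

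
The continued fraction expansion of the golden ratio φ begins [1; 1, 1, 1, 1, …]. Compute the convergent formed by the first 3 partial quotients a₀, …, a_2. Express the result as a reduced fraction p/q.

3/2

a_0 = 1: 1/1
a_1 = 1: 2/1
a_2 = 1: 3/2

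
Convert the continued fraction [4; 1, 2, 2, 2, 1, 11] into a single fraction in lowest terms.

1323/281

Work from the innermost term outward:
Start with 11.
1 + 1/(11/1) = 1 + 1/11 = 12/11
2 + 1/(12/11) = 2 + 11/12 = 35/12
2 + 1/(35/12) = 2 + 12/35 = 82/35
2 + 1/(82/35) = 2 + 35/82 = 199/82
1 + 1/(199/82) = 1 + 82/199 = 281/199
4 + 1/(281/199) = 4 + 199/281 = 1323/281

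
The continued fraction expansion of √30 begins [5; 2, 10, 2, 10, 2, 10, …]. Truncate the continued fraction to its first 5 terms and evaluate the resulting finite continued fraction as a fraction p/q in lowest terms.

2525/461

a_0 = 5: 5/1
a_1 = 2: 11/2
a_2 = 10: 115/21
a_3 = 2: 241/44
a_4 = 10: 2525/461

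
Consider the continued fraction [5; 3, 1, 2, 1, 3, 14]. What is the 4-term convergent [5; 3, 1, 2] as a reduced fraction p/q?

58/11

Collapse the nested fraction from the inside out:
Start with 2.
1 + 1/(2/1) = 1 + 1/2 = 3/2
3 + 1/(3/2) = 3 + 2/3 = 11/3
5 + 1/(11/3) = 5 + 3/11 = 58/11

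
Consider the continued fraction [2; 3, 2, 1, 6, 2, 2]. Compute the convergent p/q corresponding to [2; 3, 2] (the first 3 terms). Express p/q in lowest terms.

a_0 = 2: 2/1
a_1 = 3: 7/3
a_2 = 2: 16/7

16/7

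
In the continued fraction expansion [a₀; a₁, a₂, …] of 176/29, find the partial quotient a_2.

2

176 ÷ 29 → quotient 6, remainder 2
29 ÷ 2 → quotient 14, remainder 1
2 ÷ 1 → quotient 2, remainder 0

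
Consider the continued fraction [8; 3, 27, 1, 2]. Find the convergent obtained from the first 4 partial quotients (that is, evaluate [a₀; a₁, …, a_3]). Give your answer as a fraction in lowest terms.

a_0 = 8: 8/1
a_1 = 3: 25/3
a_2 = 27: 683/82
a_3 = 1: 708/85

708/85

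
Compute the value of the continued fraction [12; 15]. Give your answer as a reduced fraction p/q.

Work from the innermost term outward:
Start with 15.
12 + 1/(15/1) = 12 + 1/15 = 181/15

181/15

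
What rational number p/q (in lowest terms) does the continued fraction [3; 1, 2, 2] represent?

26/7

Starting at the tail and folding back:
Start with 2.
2 + 1/(2/1) = 2 + 1/2 = 5/2
1 + 1/(5/2) = 1 + 2/5 = 7/5
3 + 1/(7/5) = 3 + 5/7 = 26/7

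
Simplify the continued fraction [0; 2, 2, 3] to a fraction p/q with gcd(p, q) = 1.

7/17

Compute successive convergents:
a_0 = 0: 0/1
a_1 = 2: 1/2
a_2 = 2: 2/5
a_3 = 3: 7/17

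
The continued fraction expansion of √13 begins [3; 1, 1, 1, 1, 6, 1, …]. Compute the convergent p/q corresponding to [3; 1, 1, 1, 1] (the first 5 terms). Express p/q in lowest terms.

18/5

Work from the innermost term outward:
Start with 1.
1 + 1/(1/1) = 1 + 1/1 = 2/1
1 + 1/(2/1) = 1 + 1/2 = 3/2
1 + 1/(3/2) = 1 + 2/3 = 5/3
3 + 1/(5/3) = 3 + 3/5 = 18/5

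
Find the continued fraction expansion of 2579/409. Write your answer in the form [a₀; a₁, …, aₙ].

[6; 3, 3, 1, 2, 11]

2579 ÷ 409 → quotient 6, remainder 125
409 ÷ 125 → quotient 3, remainder 34
125 ÷ 34 → quotient 3, remainder 23
34 ÷ 23 → quotient 1, remainder 11
23 ÷ 11 → quotient 2, remainder 1
11 ÷ 1 → quotient 11, remainder 0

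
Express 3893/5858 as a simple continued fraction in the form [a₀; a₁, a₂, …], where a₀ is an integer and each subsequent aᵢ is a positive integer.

3893 ÷ 5858 → quotient 0, remainder 3893
5858 ÷ 3893 → quotient 1, remainder 1965
3893 ÷ 1965 → quotient 1, remainder 1928
1965 ÷ 1928 → quotient 1, remainder 37
1928 ÷ 37 → quotient 52, remainder 4
37 ÷ 4 → quotient 9, remainder 1
4 ÷ 1 → quotient 4, remainder 0

[0; 1, 1, 1, 52, 9, 4]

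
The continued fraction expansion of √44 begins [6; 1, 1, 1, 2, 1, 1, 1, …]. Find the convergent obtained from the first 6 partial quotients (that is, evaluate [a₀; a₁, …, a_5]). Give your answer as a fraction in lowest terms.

a_0 = 6: 6/1
a_1 = 1: 7/1
a_2 = 1: 13/2
a_3 = 1: 20/3
a_4 = 2: 53/8
a_5 = 1: 73/11

73/11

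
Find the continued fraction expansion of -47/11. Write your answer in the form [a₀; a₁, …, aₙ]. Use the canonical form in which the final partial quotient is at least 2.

Apply division with remainder until the remainder is 0:
⌊-47/11⌋ = -5, remainder 8
⌊11/8⌋ = 1, remainder 3
⌊8/3⌋ = 2, remainder 2
⌊3/2⌋ = 1, remainder 1
⌊2/1⌋ = 2, remainder 0

[-5; 1, 2, 1, 2]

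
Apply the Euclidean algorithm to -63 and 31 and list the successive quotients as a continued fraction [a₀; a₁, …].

[-3; 1, 30]

⌊-63/31⌋ = -3, remainder 30
⌊31/30⌋ = 1, remainder 1
⌊30/1⌋ = 30, remainder 0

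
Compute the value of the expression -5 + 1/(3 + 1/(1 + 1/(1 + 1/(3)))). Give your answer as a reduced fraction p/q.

Start with 3.
1 + 1/(3/1) = 1 + 1/3 = 4/3
1 + 1/(4/3) = 1 + 3/4 = 7/4
3 + 1/(7/4) = 3 + 4/7 = 25/7
-5 + 1/(25/7) = -5 + 7/25 = -118/25

-118/25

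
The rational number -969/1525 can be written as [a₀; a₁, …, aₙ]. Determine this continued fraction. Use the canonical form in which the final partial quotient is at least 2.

⌊-969/1525⌋ = -1, remainder 556
⌊1525/556⌋ = 2, remainder 413
⌊556/413⌋ = 1, remainder 143
⌊413/143⌋ = 2, remainder 127
⌊143/127⌋ = 1, remainder 16
⌊127/16⌋ = 7, remainder 15
⌊16/15⌋ = 1, remainder 1
⌊15/1⌋ = 15, remainder 0

[-1; 2, 1, 2, 1, 7, 1, 15]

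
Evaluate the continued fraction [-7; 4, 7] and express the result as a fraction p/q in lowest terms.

Start with 7.
4 + 1/(7/1) = 4 + 1/7 = 29/7
-7 + 1/(29/7) = -7 + 7/29 = -196/29

-196/29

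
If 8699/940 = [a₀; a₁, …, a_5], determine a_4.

1

⌊8699/940⌋ = 9, remainder 239
⌊940/239⌋ = 3, remainder 223
⌊239/223⌋ = 1, remainder 16
⌊223/16⌋ = 13, remainder 15
⌊16/15⌋ = 1, remainder 1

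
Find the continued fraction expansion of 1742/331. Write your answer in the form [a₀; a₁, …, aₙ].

⌊1742/331⌋ = 5, remainder 87
⌊331/87⌋ = 3, remainder 70
⌊87/70⌋ = 1, remainder 17
⌊70/17⌋ = 4, remainder 2
⌊17/2⌋ = 8, remainder 1
⌊2/1⌋ = 2, remainder 0

[5; 3, 1, 4, 8, 2]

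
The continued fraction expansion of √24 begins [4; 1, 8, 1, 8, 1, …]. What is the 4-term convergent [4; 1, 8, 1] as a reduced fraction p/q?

49/10

a_0 = 4: 4/1
a_1 = 1: 5/1
a_2 = 8: 44/9
a_3 = 1: 49/10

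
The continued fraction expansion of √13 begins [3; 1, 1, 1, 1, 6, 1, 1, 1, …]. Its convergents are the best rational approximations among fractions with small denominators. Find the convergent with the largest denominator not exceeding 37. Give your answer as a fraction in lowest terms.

119/33

a_0 = 3: 3/1  (≤ bound)
a_1 = 1: 4/1  (≤ bound)
a_2 = 1: 7/2  (≤ bound)
a_3 = 1: 11/3  (≤ bound)
a_4 = 1: 18/5  (≤ bound)
a_5 = 6: 119/33  (≤ bound)
a_6 = 1: 137/38  (> 37, stop)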